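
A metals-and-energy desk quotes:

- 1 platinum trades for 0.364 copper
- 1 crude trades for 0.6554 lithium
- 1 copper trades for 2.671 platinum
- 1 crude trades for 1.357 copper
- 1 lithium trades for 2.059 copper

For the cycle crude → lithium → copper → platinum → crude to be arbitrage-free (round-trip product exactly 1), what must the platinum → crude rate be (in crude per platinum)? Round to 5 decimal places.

Known legs of the cycle: 0.6554 × 2.059 × 2.671 = 3.6044306306
For no arbitrage the full-cycle product must be 1, so the missing rate is 1 / 3.6044306306 ≈ 0.2774363.

0.27744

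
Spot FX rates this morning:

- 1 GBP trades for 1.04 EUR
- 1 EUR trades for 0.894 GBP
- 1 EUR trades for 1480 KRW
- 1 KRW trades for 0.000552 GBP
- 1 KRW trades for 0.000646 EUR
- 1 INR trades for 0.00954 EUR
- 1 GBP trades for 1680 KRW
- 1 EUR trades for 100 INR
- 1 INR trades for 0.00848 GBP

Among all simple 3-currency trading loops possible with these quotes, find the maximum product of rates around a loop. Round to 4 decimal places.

0.9702

GBP→KRW→EUR→GBP: 1680 × 0.000646 × 0.894 = 0.97024
GBP→EUR→INR→GBP: 1.04 × 100 × 0.00848 = 0.88192
GBP→EUR→KRW→GBP: 1.04 × 1480 × 0.000552 = 0.84964
Maximum is GBP→KRW→EUR→GBP at 0.9702; no arbitrage — every cycle loses value.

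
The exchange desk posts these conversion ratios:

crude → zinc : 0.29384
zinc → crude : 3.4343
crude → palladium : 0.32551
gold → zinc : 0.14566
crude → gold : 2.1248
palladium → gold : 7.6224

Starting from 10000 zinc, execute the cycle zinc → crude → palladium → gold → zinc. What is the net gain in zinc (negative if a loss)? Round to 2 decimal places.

2411.80

10000 zinc × 3.4343 = 34343 crude
34343 crude × 0.32551 = 11178.98993 palladium
11178.98993 palladium × 7.6224 = 85210.732842432 gold
85210.732842432 gold × 0.14566 = 12411.79534582864512 zinc
Net change: 12411.79534582864512 − 10000 = 2411.79534582864512 zinc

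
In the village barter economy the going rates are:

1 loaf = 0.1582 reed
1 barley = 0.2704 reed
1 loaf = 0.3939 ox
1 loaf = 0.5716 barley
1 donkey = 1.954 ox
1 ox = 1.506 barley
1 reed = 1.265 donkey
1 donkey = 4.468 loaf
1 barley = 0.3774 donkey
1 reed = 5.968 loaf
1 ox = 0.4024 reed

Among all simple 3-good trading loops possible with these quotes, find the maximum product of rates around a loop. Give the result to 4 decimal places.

donkey→ox→barley→donkey: 1.954 × 1.506 × 0.3774 = 1.11058
donkey→ox→reed→donkey: 1.954 × 0.4024 × 1.265 = 0.99466
donkey→loaf→barley→donkey: 4.468 × 0.5716 × 0.3774 = 0.96385
ox→reed→loaf→ox: 0.4024 × 5.968 × 0.3939 = 0.94596
barley→reed→loaf→barley: 0.2704 × 5.968 × 0.5716 = 0.92242
donkey→loaf→reed→donkey: 4.468 × 0.1582 × 1.265 = 0.89415
Maximum is donkey→ox→barley→donkey at 1.1106; arbitrage exists.

1.1106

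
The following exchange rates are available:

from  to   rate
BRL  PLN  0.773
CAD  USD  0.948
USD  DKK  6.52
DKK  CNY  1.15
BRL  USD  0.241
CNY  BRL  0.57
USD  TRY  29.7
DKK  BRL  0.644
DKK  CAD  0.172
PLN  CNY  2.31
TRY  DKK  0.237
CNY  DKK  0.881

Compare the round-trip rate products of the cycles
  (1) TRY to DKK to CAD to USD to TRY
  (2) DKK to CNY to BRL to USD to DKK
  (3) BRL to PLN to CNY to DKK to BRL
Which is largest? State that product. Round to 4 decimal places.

1.1477

(1) 0.237 × 0.172 × 0.948 × 29.7 = 1.14773
(2) 1.15 × 0.57 × 0.241 × 6.52 = 1.03000
(3) 0.773 × 2.31 × 0.881 × 0.644 = 1.01310
Highest is cycle (1) at 1.1477 (>1, arbitrage).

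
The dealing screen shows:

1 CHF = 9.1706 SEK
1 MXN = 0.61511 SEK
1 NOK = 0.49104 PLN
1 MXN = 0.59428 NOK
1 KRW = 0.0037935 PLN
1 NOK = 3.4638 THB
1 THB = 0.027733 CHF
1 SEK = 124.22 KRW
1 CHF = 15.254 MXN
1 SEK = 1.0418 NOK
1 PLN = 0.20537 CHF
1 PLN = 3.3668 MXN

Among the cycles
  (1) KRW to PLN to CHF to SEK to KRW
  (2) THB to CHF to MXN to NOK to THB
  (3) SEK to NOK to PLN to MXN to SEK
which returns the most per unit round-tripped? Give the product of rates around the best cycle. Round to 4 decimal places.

1.0594

(1) 0.0037935 × 0.20537 × 9.1706 × 124.22 = 0.88750
(2) 0.027733 × 15.254 × 0.59428 × 3.4638 = 0.87081
(3) 1.0418 × 0.49104 × 3.3668 × 0.61511 = 1.05943
Highest is cycle (3) at 1.0594 (>1, arbitrage).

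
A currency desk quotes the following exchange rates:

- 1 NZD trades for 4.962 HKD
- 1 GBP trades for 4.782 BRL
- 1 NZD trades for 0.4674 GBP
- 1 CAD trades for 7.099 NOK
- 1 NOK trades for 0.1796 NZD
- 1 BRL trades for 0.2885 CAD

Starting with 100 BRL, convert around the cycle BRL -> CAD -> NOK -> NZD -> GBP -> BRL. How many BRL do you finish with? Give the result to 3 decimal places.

100 BRL × 0.2885 = 28.85 CAD
28.85 CAD × 7.099 = 204.80615 NOK
204.80615 NOK × 0.1796 = 36.78318454 NZD
36.78318454 NZD × 0.4674 = 17.192460453996 GBP
17.192460453996 GBP × 4.782 = 82.214345891008872 BRL

82.214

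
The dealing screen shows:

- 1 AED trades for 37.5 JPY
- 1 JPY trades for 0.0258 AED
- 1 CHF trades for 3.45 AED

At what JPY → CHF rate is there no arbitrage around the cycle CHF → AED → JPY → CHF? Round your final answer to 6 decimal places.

0.007729

Known legs of the cycle: 3.45 × 37.5 = 129.375
For no arbitrage the full-cycle product must be 1, so the missing rate is 1 / 129.375 ≈ 0.00772947.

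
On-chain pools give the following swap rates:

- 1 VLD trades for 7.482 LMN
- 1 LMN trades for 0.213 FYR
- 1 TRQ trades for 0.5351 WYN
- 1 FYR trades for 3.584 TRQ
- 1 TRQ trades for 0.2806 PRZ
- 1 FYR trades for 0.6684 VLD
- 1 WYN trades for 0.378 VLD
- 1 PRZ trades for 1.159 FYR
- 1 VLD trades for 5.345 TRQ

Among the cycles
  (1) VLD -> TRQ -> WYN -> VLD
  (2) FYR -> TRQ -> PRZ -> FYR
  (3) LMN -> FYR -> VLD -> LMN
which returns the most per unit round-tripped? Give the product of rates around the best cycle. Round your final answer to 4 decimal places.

(1) 5.345 × 0.5351 × 0.378 = 1.08112
(2) 3.584 × 0.2806 × 1.159 = 1.16557
(3) 0.213 × 0.6684 × 7.482 = 1.06521
Highest is cycle (2) at 1.1656 (>1, arbitrage).

1.1656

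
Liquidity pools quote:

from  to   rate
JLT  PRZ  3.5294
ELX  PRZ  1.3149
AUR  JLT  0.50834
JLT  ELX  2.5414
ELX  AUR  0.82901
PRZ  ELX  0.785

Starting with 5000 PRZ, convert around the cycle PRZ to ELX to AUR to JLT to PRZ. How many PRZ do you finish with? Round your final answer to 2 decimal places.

5000 PRZ × 0.785 = 3925 ELX
3925 ELX × 0.82901 = 3253.86425 AUR
3253.86425 AUR × 0.50834 = 1654.069352845 JLT
1654.069352845 JLT × 3.5294 = 5837.872373931143 PRZ

5837.87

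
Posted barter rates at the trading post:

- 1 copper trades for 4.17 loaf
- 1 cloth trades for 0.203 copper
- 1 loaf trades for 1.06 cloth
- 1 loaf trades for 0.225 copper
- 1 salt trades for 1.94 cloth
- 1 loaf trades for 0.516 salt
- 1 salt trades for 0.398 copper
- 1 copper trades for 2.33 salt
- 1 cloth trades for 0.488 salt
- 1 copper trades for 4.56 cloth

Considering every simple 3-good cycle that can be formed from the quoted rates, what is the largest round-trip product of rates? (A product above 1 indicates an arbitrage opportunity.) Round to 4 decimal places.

0.9176

salt→cloth→copper→salt: 1.94 × 0.203 × 2.33 = 0.91760
loaf→cloth→copper→loaf: 1.06 × 0.203 × 4.17 = 0.89730
salt→copper→cloth→salt: 0.398 × 4.56 × 0.488 = 0.88566
loaf→salt→copper→loaf: 0.516 × 0.398 × 4.17 = 0.85638
Maximum is salt→cloth→copper→salt at 0.9176; no arbitrage — every cycle loses value.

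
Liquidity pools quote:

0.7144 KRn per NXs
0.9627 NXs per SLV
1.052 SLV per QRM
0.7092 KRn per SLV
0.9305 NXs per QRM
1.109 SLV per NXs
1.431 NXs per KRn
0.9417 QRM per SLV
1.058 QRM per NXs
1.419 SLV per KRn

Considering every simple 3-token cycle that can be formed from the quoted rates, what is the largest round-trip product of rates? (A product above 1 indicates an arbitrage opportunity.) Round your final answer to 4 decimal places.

SLV→KRn→NXs→SLV: 0.7092 × 1.431 × 1.109 = 1.12549
SLV→NXs→QRM→SLV: 0.9627 × 1.058 × 1.052 = 1.07150
SLV→NXs→KRn→SLV: 0.9627 × 0.7144 × 1.419 = 0.97592
SLV→QRM→NXs→SLV: 0.9417 × 0.9305 × 1.109 = 0.97176
Maximum is SLV→KRn→NXs→SLV at 1.1255; arbitrage exists.

1.1255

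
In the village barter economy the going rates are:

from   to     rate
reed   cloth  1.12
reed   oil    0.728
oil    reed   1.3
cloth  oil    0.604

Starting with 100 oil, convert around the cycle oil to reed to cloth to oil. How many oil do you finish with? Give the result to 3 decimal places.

87.942

100 oil × 1.3 = 130 reed
130 reed × 1.12 = 145.6 cloth
145.6 cloth × 0.604 = 87.9424 oil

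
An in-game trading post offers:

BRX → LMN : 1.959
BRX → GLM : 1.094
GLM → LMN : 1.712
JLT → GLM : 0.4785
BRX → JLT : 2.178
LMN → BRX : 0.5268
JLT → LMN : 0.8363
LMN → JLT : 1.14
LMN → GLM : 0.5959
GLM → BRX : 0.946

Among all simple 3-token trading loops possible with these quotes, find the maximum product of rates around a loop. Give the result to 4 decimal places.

1.1043

LMN→GLM→BRX→LMN: 0.5959 × 0.946 × 1.959 = 1.10433
LMN→BRX→GLM→LMN: 0.5268 × 1.094 × 1.712 = 0.98666
BRX→JLT→GLM→BRX: 2.178 × 0.4785 × 0.946 = 0.98590
LMN→BRX→JLT→LMN: 0.5268 × 2.178 × 0.8363 = 0.95955
LMN→JLT→GLM→LMN: 1.14 × 0.4785 × 1.712 = 0.93388
Maximum is LMN→GLM→BRX→LMN at 1.1043; arbitrage exists.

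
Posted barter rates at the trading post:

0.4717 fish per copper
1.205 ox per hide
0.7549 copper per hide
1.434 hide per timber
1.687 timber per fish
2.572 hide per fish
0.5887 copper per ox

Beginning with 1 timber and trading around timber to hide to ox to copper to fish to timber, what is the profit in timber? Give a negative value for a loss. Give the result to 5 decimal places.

-0.19051

1 timber × 1.434 = 1.434 hide
1.434 hide × 1.205 = 1.72797 ox
1.72797 ox × 0.5887 = 1.017255939 copper
1.017255939 copper × 0.4717 = 0.4798396264263 fish
0.4798396264263 fish × 1.687 = 0.8094894497811681 timber
Net change: 0.8094894497811681 − 1 = -0.1905105502188319 timber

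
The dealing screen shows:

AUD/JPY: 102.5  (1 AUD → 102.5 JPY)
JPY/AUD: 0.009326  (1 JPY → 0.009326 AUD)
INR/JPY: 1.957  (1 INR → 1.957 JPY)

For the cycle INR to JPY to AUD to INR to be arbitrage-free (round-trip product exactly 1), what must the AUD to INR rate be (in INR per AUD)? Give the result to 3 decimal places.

54.792

Known legs of the cycle: 1.957 × 0.009326 = 0.018250982
For no arbitrage the full-cycle product must be 1, so the missing rate is 1 / 0.018250982 ≈ 54.79157.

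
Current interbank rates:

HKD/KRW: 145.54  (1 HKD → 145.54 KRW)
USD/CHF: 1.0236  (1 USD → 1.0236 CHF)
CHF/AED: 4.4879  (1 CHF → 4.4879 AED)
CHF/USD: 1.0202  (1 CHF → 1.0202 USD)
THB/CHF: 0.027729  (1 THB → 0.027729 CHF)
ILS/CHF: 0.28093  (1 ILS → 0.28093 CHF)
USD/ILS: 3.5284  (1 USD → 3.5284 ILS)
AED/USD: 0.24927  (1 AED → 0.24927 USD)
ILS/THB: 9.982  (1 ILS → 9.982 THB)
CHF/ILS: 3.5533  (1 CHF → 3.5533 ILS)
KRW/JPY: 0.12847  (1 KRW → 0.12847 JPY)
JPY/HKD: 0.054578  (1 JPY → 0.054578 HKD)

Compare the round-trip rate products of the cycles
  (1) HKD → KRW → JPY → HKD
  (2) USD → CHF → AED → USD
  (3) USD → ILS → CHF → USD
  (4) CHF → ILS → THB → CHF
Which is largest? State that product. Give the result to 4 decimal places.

1.1451

(1) 145.54 × 0.12847 × 0.054578 = 1.02047
(2) 1.0236 × 4.4879 × 0.24927 = 1.14510
(3) 3.5284 × 0.28093 × 1.0202 = 1.01126
(4) 3.5533 × 9.982 × 0.027729 = 0.98352
Highest is cycle (2) at 1.1451 (>1, arbitrage).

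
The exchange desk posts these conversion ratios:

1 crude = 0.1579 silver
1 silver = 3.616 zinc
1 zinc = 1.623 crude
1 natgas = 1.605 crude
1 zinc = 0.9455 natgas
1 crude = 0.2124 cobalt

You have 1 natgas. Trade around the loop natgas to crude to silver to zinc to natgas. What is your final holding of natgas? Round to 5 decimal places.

1 natgas × 1.605 = 1.605 crude
1.605 crude × 0.1579 = 0.2534295 silver
0.2534295 silver × 3.616 = 0.916401072 zinc
0.916401072 zinc × 0.9455 = 0.866457213576 natgas

0.86646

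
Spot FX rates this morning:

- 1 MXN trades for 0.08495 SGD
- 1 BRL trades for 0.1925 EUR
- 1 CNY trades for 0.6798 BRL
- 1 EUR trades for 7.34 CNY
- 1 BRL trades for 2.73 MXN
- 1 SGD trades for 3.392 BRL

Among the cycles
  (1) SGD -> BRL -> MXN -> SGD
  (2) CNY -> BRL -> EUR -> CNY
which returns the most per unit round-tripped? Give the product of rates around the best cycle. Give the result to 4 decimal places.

0.9605

(1) 3.392 × 2.73 × 0.08495 = 0.78665
(2) 0.6798 × 0.1925 × 7.34 = 0.96052
Highest is cycle (2) at 0.9605 (≤1, no arbitrage).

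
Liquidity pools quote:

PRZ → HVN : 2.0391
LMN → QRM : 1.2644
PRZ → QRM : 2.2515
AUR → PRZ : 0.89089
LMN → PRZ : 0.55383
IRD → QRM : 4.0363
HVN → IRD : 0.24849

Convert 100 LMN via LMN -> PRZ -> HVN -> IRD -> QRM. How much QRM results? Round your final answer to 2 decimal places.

113.27

100 LMN × 0.55383 = 55.383 PRZ
55.383 PRZ × 2.0391 = 112.9314753 HVN
112.9314753 HVN × 0.24849 = 28.062342297297 IRD
28.062342297297 IRD × 4.0363 = 113.2680322145798811 QRM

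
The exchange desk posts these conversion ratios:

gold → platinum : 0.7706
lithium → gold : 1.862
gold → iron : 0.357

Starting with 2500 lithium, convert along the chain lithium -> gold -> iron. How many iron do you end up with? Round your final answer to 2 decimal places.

1661.84

2500 lithium × 1.862 = 4655 gold
4655 gold × 0.357 = 1661.835 iron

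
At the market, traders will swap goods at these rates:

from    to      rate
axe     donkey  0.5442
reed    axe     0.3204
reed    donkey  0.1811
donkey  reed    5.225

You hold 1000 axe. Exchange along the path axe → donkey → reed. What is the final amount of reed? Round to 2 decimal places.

1000 axe × 0.5442 = 544.2 donkey
544.2 donkey × 5.225 = 2843.445 reed

2843.45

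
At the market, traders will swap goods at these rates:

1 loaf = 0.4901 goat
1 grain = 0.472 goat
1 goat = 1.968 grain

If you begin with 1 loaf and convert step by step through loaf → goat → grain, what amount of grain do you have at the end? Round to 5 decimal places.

0.96452

1 loaf × 0.4901 = 0.4901 goat
0.4901 goat × 1.968 = 0.9645168 grain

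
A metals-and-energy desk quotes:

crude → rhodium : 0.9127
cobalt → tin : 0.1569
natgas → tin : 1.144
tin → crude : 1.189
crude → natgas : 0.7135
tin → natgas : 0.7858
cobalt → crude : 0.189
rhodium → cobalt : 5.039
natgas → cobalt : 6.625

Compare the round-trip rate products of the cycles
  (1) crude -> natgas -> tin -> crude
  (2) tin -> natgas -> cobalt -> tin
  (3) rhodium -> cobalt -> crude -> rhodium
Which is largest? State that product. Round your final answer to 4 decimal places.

0.9705

(1) 0.7135 × 1.144 × 1.189 = 0.97051
(2) 0.7858 × 6.625 × 0.1569 = 0.81681
(3) 5.039 × 0.189 × 0.9127 = 0.86923
Highest is cycle (1) at 0.9705 (≤1, no arbitrage).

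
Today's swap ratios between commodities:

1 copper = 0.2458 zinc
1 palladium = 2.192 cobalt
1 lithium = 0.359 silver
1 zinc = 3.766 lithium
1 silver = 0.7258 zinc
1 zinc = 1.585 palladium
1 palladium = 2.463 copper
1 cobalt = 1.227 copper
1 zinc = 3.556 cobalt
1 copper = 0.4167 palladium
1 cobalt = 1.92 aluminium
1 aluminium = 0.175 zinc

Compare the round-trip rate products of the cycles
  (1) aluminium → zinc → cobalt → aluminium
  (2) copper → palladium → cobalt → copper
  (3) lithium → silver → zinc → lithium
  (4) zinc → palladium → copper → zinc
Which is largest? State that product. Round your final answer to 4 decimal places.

1.1948

(1) 0.175 × 3.556 × 1.92 = 1.19482
(2) 0.4167 × 2.192 × 1.227 = 1.12075
(3) 0.359 × 0.7258 × 3.766 = 0.98128
(4) 1.585 × 2.463 × 0.2458 = 0.95957
Highest is cycle (1) at 1.1948 (>1, arbitrage).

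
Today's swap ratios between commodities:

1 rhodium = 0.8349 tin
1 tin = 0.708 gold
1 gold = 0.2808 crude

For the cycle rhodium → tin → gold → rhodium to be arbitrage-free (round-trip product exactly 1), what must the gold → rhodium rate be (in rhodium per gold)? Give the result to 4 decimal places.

1.6917

Known legs of the cycle: 0.8349 × 0.708 = 0.5911092
For no arbitrage the full-cycle product must be 1, so the missing rate is 1 / 0.5911092 ≈ 1.691735.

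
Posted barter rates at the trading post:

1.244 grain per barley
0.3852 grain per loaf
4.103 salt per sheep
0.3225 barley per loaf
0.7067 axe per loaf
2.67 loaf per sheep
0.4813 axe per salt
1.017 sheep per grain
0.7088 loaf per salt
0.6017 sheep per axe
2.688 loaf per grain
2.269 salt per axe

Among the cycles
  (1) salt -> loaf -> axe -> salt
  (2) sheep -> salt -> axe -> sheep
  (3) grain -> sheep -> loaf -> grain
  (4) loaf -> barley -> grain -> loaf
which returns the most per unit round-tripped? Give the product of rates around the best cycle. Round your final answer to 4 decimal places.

1.1882

(1) 0.7088 × 0.7067 × 2.269 = 1.13656
(2) 4.103 × 0.4813 × 0.6017 = 1.18822
(3) 1.017 × 2.67 × 0.3852 = 1.04597
(4) 0.3225 × 1.244 × 2.688 = 1.07840
Highest is cycle (2) at 1.1882 (>1, arbitrage).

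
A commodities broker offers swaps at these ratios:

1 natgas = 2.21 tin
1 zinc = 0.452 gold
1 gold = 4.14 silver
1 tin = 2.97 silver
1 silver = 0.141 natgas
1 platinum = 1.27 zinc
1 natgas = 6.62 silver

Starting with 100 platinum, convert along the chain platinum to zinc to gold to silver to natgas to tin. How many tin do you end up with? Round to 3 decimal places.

74.055

100 platinum × 1.27 = 127 zinc
127 zinc × 0.452 = 57.404 gold
57.404 gold × 4.14 = 237.65256 silver
237.65256 silver × 0.141 = 33.50901096 natgas
33.50901096 natgas × 2.21 = 74.0549142216 tin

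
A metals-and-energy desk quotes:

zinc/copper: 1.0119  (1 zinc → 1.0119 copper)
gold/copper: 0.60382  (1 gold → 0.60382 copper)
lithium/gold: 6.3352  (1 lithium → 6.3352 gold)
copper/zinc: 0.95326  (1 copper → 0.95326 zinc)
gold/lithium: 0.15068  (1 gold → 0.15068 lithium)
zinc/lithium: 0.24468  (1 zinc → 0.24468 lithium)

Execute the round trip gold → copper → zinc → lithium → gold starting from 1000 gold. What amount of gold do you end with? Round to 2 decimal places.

1000 gold × 0.60382 = 603.82 copper
603.82 copper × 0.95326 = 575.5974532 zinc
575.5974532 zinc × 0.24468 = 140.837184848976 lithium
140.837184848976 lithium × 6.3352 = 892.2317334552327552 gold

892.23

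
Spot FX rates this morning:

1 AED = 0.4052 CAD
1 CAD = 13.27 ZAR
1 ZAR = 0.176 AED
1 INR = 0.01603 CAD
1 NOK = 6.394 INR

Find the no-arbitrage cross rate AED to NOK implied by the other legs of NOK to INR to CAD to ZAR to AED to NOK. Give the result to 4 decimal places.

Known legs of the cycle: 6.394 × 0.01603 × 13.27 × 0.176 = 0.2393810375264
For no arbitrage the full-cycle product must be 1, so the missing rate is 1 / 0.2393810375264 ≈ 4.177440.

4.1774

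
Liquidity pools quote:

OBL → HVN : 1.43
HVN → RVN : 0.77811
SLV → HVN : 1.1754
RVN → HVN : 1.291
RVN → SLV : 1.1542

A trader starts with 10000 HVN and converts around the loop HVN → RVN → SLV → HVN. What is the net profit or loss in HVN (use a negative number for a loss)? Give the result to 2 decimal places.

556.20

10000 HVN × 0.77811 = 7781.1 RVN
7781.1 RVN × 1.1542 = 8980.94562 SLV
8980.94562 SLV × 1.1754 = 10556.203481748 HVN
Net change: 10556.203481748 − 10000 = 556.203481748 HVN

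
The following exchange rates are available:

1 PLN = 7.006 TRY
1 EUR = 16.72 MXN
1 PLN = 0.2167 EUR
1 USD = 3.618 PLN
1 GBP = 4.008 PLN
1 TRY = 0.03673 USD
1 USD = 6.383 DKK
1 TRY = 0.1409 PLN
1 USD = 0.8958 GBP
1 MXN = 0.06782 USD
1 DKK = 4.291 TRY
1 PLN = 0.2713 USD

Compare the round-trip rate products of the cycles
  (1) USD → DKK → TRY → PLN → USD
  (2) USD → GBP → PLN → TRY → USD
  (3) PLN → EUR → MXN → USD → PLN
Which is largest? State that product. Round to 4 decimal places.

(1) 6.383 × 4.291 × 0.1409 × 0.2713 = 1.04699
(2) 0.8958 × 4.008 × 7.006 × 0.03673 = 0.92391
(3) 0.2167 × 16.72 × 0.06782 × 3.618 = 0.88904
Highest is cycle (1) at 1.0470 (>1, arbitrage).

1.0470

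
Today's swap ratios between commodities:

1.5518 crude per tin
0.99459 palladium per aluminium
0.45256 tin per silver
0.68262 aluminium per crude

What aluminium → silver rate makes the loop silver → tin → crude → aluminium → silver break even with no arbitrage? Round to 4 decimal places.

2.0860

Known legs of the cycle: 0.45256 × 1.5518 × 0.68262 = 0.47939215387296
For no arbitrage the full-cycle product must be 1, so the missing rate is 1 / 0.47939215387296 ≈ 2.085975.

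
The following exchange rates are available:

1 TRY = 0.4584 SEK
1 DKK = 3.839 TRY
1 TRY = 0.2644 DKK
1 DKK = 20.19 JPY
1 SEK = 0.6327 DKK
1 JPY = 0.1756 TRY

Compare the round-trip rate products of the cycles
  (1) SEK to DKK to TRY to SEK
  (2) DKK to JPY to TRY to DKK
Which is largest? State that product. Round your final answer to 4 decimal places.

1.1134

(1) 0.6327 × 3.839 × 0.4584 = 1.11342
(2) 20.19 × 0.1756 × 0.2644 = 0.93739
Highest is cycle (1) at 1.1134 (>1, arbitrage).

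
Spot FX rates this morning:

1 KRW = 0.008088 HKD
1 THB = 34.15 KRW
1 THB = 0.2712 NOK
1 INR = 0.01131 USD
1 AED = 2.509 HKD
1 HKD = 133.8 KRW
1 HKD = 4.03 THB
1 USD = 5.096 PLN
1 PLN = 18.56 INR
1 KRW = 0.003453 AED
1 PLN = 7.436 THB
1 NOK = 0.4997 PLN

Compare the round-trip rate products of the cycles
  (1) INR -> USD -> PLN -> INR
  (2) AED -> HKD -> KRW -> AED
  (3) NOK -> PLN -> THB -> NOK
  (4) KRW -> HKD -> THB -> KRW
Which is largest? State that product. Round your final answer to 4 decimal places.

1.1592

(1) 0.01131 × 5.096 × 18.56 = 1.06972
(2) 2.509 × 133.8 × 0.003453 = 1.15919
(3) 0.4997 × 7.436 × 0.2712 = 1.00772
(4) 0.008088 × 4.03 × 34.15 = 1.11311
Highest is cycle (2) at 1.1592 (>1, arbitrage).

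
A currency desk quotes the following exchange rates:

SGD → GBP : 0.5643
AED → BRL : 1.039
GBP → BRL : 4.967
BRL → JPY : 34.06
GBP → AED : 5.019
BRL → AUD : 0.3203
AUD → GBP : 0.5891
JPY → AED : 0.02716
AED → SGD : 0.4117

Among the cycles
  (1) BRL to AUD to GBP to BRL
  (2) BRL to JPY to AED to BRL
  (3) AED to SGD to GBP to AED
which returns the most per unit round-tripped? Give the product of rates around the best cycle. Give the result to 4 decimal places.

(1) 0.3203 × 0.5891 × 4.967 = 0.93722
(2) 34.06 × 0.02716 × 1.039 = 0.96115
(3) 0.4117 × 0.5643 × 5.019 = 1.16603
Highest is cycle (3) at 1.1660 (>1, arbitrage).

1.1660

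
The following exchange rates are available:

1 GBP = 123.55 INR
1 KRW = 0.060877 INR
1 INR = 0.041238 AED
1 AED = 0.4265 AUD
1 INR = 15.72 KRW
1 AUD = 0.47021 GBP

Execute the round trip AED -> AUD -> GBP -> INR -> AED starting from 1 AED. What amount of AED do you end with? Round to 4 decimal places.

1.0218

1 AED × 0.4265 = 0.4265 AUD
0.4265 AUD × 0.47021 = 0.200544565 GBP
0.200544565 GBP × 123.55 = 24.77728100575 INR
24.77728100575 INR × 0.041238 = 1.0217655141151185 AED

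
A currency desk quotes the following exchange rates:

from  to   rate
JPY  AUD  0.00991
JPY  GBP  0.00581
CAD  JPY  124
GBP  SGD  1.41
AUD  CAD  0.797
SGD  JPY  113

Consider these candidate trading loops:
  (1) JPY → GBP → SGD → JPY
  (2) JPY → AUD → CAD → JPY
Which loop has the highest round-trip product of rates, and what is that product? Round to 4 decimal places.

(1) 0.00581 × 1.41 × 113 = 0.92571
(2) 0.00991 × 0.797 × 124 = 0.97939
Highest is cycle (2) at 0.9794 (≤1, no arbitrage).

0.9794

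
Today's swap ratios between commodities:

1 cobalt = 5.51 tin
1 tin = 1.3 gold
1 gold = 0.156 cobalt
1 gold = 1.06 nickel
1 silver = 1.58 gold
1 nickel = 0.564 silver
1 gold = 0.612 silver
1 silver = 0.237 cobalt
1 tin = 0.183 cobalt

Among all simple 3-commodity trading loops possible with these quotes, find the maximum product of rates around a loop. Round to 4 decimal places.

gold→cobalt→tin→gold: 0.156 × 5.51 × 1.3 = 1.11743
nickel→silver→gold→nickel: 0.564 × 1.58 × 1.06 = 0.94459
Maximum is gold→cobalt→tin→gold at 1.1174; arbitrage exists.

1.1174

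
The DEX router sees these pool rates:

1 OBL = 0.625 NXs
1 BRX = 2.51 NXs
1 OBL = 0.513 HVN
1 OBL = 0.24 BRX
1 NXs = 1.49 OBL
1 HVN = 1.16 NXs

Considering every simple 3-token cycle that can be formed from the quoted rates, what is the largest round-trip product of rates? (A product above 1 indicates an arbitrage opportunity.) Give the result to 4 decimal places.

0.8976

OBL→BRX→NXs→OBL: 0.24 × 2.51 × 1.49 = 0.89758
OBL→HVN→NXs→OBL: 0.513 × 1.16 × 1.49 = 0.88667
Maximum is OBL→BRX→NXs→OBL at 0.8976; no arbitrage — every cycle loses value.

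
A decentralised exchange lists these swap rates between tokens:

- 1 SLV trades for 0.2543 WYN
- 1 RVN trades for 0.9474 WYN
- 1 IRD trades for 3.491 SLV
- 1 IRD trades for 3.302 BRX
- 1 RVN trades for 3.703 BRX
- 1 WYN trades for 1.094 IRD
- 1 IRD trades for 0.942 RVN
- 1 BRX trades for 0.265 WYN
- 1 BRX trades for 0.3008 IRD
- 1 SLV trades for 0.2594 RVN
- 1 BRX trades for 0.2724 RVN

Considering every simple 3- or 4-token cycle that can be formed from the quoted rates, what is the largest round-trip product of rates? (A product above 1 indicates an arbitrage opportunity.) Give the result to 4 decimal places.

RVN→BRX→IRD→RVN: 3.703 × 0.3008 × 0.942 = 1.04926
RVN→BRX→WYN→IRD→RVN: 3.703 × 0.265 × 1.094 × 0.942 = 1.01127
SLV→RVN→BRX→IRD→SLV: 0.2594 × 3.703 × 0.3008 × 3.491 = 1.00868
RVN→WYN→IRD→RVN: 0.9474 × 1.094 × 0.942 = 0.97634
SLV→WYN→IRD→SLV: 0.2543 × 1.094 × 3.491 = 0.97121
BRX→WYN→IRD→BRX: 0.265 × 1.094 × 3.302 = 0.95728
SLV→RVN→WYN→IRD→SLV: 0.2594 × 0.9474 × 1.094 × 3.491 = 0.93858
RVN→WYN→IRD→BRX→RVN: 0.9474 × 1.094 × 3.302 × 0.2724 = 0.93226
Maximum is RVN→BRX→IRD→RVN at 1.0493; arbitrage exists.

1.0493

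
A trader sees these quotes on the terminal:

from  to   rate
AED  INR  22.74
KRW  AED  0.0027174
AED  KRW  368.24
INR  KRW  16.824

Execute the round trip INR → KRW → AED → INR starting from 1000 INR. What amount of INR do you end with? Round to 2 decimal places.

1000 INR × 16.824 = 16824 KRW
16824 KRW × 0.0027174 = 45.7175376 AED
45.7175376 AED × 22.74 = 1039.616805024 INR

1039.62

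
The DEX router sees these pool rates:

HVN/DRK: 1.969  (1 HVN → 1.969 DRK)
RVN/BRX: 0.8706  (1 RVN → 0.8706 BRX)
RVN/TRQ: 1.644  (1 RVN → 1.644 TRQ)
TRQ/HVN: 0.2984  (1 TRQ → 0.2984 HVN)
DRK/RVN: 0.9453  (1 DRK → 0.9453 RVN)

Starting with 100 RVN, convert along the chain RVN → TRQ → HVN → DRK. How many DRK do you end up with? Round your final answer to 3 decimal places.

100 RVN × 1.644 = 164.4 TRQ
164.4 TRQ × 0.2984 = 49.05696 HVN
49.05696 HVN × 1.969 = 96.59315424 DRK

96.593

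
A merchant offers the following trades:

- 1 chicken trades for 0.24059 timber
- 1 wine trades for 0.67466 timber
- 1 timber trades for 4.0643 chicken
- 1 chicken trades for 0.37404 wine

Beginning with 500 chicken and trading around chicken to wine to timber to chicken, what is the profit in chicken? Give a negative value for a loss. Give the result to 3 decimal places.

500 chicken × 0.37404 = 187.02 wine
187.02 wine × 0.67466 = 126.1749132 timber
126.1749132 timber × 4.0643 = 512.81269971876 chicken
Net change: 512.81269971876 − 500 = 12.81269971876 chicken

12.813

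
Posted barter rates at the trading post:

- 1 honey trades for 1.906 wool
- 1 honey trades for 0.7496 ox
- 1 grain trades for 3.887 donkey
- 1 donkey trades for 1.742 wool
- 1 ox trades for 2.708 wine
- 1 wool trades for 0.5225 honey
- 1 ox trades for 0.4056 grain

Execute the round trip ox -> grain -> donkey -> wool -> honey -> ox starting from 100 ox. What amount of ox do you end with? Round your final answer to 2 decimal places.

100 ox × 0.4056 = 40.56 grain
40.56 grain × 3.887 = 157.65672 donkey
157.65672 donkey × 1.742 = 274.63800624 wool
274.63800624 wool × 0.5225 = 143.4983582604 honey
143.4983582604 honey × 0.7496 = 107.56636935199584 ox

107.57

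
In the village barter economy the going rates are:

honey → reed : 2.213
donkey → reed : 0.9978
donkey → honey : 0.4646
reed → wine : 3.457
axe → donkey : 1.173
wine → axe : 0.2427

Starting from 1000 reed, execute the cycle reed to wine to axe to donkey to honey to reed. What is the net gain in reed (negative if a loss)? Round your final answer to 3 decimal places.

11.877

1000 reed × 3.457 = 3457 wine
3457 wine × 0.2427 = 839.0139 axe
839.0139 axe × 1.173 = 984.1633047 donkey
984.1633047 donkey × 0.4646 = 457.24227136362 honey
457.24227136362 honey × 2.213 = 1011.87714652769106 reed
Net change: 1011.87714652769106 − 1000 = 11.87714652769106 reed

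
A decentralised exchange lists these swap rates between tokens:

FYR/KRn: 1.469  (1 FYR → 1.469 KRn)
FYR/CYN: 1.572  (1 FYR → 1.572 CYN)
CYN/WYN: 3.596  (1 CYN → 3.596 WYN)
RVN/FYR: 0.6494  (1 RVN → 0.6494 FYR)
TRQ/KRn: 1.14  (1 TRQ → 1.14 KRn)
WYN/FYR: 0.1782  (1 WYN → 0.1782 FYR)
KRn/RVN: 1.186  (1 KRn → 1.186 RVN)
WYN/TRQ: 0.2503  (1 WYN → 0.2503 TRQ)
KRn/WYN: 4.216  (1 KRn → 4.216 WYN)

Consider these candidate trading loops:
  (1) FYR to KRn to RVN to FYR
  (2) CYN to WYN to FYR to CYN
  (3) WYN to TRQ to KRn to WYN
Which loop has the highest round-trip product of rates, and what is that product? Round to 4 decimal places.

(1) 1.469 × 1.186 × 0.6494 = 1.13141
(2) 3.596 × 0.1782 × 1.572 = 1.00735
(3) 0.2503 × 1.14 × 4.216 = 1.20300
Highest is cycle (3) at 1.2030 (>1, arbitrage).

1.2030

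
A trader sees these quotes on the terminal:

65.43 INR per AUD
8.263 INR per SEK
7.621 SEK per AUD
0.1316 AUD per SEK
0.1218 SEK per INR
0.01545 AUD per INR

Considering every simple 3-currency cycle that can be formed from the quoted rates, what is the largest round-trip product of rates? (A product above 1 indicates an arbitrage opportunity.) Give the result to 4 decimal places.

SEK→AUD→INR→SEK: 0.1316 × 65.43 × 0.1218 = 1.04877
SEK→INR→AUD→SEK: 8.263 × 0.01545 × 7.621 = 0.97292
Maximum is SEK→AUD→INR→SEK at 1.0488; arbitrage exists.

1.0488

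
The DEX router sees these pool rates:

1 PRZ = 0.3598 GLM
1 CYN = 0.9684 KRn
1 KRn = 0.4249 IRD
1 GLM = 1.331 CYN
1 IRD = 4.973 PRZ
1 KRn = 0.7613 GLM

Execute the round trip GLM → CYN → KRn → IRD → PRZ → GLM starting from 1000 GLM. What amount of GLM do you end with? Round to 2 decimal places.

1000 GLM × 1.331 = 1331 CYN
1331 CYN × 0.9684 = 1288.9404 KRn
1288.9404 KRn × 0.4249 = 547.67077596 IRD
547.67077596 IRD × 4.973 = 2723.56676884908 PRZ
2723.56676884908 PRZ × 0.3598 = 979.939323431898984 GLM

979.94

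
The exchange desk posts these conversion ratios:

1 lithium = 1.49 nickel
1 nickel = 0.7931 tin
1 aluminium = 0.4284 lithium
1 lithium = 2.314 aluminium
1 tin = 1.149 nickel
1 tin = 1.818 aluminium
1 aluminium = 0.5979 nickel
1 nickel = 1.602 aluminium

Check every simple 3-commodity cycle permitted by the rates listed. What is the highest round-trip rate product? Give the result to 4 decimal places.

1.0226

nickel→aluminium→lithium→nickel: 1.602 × 0.4284 × 1.49 = 1.02258
nickel→tin→aluminium→nickel: 0.7931 × 1.818 × 0.5979 = 0.86209
Maximum is nickel→aluminium→lithium→nickel at 1.0226; arbitrage exists.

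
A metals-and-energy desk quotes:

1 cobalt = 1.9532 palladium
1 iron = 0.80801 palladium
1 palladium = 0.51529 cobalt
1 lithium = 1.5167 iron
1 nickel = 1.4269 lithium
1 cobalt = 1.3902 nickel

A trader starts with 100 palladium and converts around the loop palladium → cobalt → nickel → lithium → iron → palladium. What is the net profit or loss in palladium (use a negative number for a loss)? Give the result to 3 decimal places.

25.268

100 palladium × 0.51529 = 51.529 cobalt
51.529 cobalt × 1.3902 = 71.6356158 nickel
71.6356158 nickel × 1.4269 = 102.21686018502 lithium
102.21686018502 lithium × 1.5167 = 155.032311842619834 iron
155.032311842619834 iron × 0.80801 = 125.26765829195525207034 palladium
Net change: 125.26765829195525207034 − 100 = 25.26765829195525207034 palladium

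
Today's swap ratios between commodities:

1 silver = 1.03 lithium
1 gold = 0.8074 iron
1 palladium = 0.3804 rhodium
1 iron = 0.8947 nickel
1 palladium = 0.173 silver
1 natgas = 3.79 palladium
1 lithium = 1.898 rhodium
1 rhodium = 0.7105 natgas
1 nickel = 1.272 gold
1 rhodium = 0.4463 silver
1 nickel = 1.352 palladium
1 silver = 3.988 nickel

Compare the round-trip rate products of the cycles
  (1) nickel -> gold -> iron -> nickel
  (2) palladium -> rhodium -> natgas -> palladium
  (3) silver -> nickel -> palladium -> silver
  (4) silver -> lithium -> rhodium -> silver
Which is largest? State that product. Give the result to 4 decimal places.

(1) 1.272 × 0.8074 × 0.8947 = 0.91887
(2) 0.3804 × 0.7105 × 3.79 = 1.02434
(3) 3.988 × 1.352 × 0.173 = 0.93278
(4) 1.03 × 1.898 × 0.4463 = 0.87249
Highest is cycle (2) at 1.0243 (>1, arbitrage).

1.0243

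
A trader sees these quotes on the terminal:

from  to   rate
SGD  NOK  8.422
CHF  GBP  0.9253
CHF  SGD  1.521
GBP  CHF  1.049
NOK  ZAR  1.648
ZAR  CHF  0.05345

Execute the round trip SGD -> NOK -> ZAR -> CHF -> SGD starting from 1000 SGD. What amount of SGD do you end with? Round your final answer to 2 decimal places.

1128.36

1000 SGD × 8.422 = 8422 NOK
8422 NOK × 1.648 = 13879.456 ZAR
13879.456 ZAR × 0.05345 = 741.8569232 CHF
741.8569232 CHF × 1.521 = 1128.3643801872 SGD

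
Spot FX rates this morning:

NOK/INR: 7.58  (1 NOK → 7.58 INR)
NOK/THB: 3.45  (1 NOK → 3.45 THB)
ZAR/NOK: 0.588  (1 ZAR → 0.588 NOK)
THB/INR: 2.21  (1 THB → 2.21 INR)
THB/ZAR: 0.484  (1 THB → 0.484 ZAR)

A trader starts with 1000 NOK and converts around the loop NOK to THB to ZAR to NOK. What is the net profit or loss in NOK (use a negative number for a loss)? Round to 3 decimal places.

1000 NOK × 3.45 = 3450 THB
3450 THB × 0.484 = 1669.8 ZAR
1669.8 ZAR × 0.588 = 981.8424 NOK
Net change: 981.8424 − 1000 = -18.1576 NOK

-18.158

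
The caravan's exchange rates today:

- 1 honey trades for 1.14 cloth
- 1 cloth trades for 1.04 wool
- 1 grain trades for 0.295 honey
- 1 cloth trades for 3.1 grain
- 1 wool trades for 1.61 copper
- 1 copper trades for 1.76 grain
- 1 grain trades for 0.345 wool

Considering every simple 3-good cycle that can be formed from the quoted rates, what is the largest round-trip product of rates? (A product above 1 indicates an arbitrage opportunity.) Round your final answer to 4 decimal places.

1.0425

cloth→grain→honey→cloth: 3.1 × 0.295 × 1.14 = 1.04253
wool→copper→grain→wool: 1.61 × 1.76 × 0.345 = 0.97759
Maximum is cloth→grain→honey→cloth at 1.0425; arbitrage exists.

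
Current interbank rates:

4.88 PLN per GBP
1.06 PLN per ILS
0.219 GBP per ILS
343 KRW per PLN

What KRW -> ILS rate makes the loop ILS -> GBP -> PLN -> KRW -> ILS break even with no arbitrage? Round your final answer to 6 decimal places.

Known legs of the cycle: 0.219 × 4.88 × 343 = 366.57096
For no arbitrage the full-cycle product must be 1, so the missing rate is 1 / 366.57096 ≈ 0.00272798.

0.002728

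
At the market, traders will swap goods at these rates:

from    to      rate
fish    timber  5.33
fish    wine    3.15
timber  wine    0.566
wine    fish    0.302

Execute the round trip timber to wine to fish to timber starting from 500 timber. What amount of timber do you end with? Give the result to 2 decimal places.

455.53

500 timber × 0.566 = 283 wine
283 wine × 0.302 = 85.466 fish
85.466 fish × 5.33 = 455.53378 timber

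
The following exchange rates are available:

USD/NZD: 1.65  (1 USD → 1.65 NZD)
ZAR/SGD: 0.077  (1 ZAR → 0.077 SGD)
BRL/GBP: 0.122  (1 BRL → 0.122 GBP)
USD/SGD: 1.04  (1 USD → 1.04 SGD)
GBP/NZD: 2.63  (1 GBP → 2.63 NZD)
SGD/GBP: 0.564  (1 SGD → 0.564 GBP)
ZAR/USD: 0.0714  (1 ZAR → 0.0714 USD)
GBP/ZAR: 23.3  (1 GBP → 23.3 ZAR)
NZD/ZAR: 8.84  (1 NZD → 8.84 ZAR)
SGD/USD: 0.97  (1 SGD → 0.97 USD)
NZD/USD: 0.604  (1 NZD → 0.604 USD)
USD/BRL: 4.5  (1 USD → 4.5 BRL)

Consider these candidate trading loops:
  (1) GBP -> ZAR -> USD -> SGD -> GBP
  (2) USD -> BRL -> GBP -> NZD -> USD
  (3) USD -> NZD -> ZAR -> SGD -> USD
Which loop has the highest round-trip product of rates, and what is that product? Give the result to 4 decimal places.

1.0894

(1) 23.3 × 0.0714 × 1.04 × 0.564 = 0.97581
(2) 4.5 × 0.122 × 2.63 × 0.604 = 0.87210
(3) 1.65 × 8.84 × 0.077 × 0.97 = 1.08943
Highest is cycle (3) at 1.0894 (>1, arbitrage).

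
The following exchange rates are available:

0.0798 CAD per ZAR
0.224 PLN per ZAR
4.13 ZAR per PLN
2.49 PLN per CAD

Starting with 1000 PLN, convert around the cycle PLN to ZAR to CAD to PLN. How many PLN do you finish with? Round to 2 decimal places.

1000 PLN × 4.13 = 4130 ZAR
4130 ZAR × 0.0798 = 329.574 CAD
329.574 CAD × 2.49 = 820.63926 PLN

820.64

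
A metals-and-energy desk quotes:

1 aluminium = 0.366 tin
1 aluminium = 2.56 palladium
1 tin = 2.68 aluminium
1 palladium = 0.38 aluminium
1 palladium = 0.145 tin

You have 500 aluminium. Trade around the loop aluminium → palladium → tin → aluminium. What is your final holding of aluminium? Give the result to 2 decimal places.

500 aluminium × 2.56 = 1280 palladium
1280 palladium × 0.145 = 185.6 tin
185.6 tin × 2.68 = 497.408 aluminium

497.41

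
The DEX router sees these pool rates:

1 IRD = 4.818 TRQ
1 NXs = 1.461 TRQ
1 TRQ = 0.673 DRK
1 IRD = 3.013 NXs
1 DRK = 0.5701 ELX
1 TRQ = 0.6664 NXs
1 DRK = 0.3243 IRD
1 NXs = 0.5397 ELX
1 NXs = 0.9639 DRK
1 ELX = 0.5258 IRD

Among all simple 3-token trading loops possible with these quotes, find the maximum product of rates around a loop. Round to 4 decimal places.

1.0515

TRQ→DRK→IRD→TRQ: 0.673 × 0.3243 × 4.818 = 1.05155
NXs→DRK→IRD→NXs: 0.9639 × 0.3243 × 3.013 = 0.94184
NXs→ELX→IRD→NXs: 0.5397 × 0.5258 × 3.013 = 0.85501
Maximum is TRQ→DRK→IRD→TRQ at 1.0515; arbitrage exists.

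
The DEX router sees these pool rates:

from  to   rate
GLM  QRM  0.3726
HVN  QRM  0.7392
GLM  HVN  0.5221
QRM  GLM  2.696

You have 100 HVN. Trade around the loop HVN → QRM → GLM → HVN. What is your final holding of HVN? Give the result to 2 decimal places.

104.05

100 HVN × 0.7392 = 73.92 QRM
73.92 QRM × 2.696 = 199.28832 GLM
199.28832 GLM × 0.5221 = 104.048431872 HVN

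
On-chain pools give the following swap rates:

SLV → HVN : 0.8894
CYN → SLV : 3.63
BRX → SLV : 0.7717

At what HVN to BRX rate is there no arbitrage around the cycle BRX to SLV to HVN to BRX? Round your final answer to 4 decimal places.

Known legs of the cycle: 0.7717 × 0.8894 = 0.68634998
For no arbitrage the full-cycle product must be 1, so the missing rate is 1 / 0.68634998 ≈ 1.456983.

1.4570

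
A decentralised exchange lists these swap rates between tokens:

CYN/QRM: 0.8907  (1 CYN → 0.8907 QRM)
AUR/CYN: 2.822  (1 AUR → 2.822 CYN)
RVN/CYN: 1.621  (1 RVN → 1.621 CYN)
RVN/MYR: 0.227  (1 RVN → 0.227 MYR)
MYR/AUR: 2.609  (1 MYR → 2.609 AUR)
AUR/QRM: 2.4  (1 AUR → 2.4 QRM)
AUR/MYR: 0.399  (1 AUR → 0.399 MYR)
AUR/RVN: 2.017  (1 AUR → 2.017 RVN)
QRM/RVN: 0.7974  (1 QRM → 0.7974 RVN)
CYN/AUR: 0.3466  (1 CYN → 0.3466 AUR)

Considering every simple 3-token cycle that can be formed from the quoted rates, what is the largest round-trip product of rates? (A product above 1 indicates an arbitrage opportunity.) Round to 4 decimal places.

1.1946

AUR→RVN→MYR→AUR: 2.017 × 0.227 × 2.609 = 1.19455
QRM→RVN→CYN→QRM: 0.7974 × 1.621 × 0.8907 = 1.15131
AUR→RVN→CYN→AUR: 2.017 × 1.621 × 0.3466 = 1.13323
Maximum is AUR→RVN→MYR→AUR at 1.1946; arbitrage exists.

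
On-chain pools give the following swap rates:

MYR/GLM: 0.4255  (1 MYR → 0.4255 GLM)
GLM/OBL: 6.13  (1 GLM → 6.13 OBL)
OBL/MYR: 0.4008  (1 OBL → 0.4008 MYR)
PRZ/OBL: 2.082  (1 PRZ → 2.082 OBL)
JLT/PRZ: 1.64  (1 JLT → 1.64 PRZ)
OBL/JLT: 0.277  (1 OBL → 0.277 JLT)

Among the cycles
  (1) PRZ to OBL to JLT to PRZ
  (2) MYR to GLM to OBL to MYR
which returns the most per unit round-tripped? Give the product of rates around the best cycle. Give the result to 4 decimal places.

(1) 2.082 × 0.277 × 1.64 = 0.94581
(2) 0.4255 × 6.13 × 0.4008 = 1.04541
Highest is cycle (2) at 1.0454 (>1, arbitrage).

1.0454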